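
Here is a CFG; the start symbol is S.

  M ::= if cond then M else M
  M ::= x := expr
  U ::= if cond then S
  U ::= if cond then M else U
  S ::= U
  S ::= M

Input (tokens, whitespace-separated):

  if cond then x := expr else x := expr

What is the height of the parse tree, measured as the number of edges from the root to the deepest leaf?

3

[S [M if cond then [M x := expr] else [M x := expr]]]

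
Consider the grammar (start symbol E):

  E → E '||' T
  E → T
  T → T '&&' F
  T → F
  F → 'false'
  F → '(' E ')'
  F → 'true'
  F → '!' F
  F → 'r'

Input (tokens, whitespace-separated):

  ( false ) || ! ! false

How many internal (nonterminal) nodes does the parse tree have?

11

[E [E [T [F ( [E [T [F false]]] )]]] || [T [F ! [F ! [F false]]]]]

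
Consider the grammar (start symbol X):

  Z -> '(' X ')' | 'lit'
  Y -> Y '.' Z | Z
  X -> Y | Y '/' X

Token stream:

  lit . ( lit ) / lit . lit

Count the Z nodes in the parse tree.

5

[X [Y [Y [Z lit]] . [Z ( [X [Y [Z lit]]] )]] / [X [Y [Y [Z lit]] . [Z lit]]]]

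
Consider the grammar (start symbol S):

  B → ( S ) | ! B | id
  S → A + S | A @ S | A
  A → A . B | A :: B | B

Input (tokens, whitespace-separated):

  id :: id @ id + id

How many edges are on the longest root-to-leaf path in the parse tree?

[S [A [A [B id]] :: [B id]] @ [S [A [B id]] + [S [A [B id]]]]]

5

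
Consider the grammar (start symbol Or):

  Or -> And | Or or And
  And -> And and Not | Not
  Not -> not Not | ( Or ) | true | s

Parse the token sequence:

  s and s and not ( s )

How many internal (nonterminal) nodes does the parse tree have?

[Or [And [And [And [Not s]] and [Not s]] and [Not not [Not ( [Or [And [Not s]]] )]]]]

11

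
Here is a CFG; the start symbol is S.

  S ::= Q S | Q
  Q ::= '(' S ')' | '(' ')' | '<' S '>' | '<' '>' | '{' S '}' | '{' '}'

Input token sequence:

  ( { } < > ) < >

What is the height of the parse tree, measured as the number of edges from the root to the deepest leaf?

[S [Q ( [S [Q { }] [S [Q < >]]] )] [S [Q < >]]]

5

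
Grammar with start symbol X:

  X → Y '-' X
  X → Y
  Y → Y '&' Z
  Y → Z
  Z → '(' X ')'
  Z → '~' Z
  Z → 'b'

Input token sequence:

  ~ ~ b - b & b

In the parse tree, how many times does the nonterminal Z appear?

5

[X [Y [Z ~ [Z ~ [Z b]]]] - [X [Y [Y [Z b]] & [Z b]]]]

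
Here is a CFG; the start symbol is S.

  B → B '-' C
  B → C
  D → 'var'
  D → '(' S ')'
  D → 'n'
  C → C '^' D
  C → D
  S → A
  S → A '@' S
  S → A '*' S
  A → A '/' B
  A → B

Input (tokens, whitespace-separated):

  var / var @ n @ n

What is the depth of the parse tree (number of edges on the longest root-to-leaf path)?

7

[S [A [A [B [C [D var]]]] / [B [C [D var]]]] @ [S [A [B [C [D n]]]] @ [S [A [B [C [D n]]]]]]]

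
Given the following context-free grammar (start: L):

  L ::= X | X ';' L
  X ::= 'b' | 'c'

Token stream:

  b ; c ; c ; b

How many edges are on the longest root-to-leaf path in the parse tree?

[L [X b] ; [L [X c] ; [L [X c] ; [L [X b]]]]]

5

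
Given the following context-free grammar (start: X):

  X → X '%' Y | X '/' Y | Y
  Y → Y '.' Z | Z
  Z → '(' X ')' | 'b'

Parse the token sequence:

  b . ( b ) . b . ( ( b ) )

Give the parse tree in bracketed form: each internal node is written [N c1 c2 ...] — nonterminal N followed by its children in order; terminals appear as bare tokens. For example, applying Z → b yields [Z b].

X
Y
Y . Z
Y . Z . Z
Y . Z . Z . Z
Z . Z . Z . Z
b . Z . Z . Z
b . ( X ) . Z . Z
b . ( Y ) . Z . Z
b . ( Z ) . Z . Z
b . ( b ) . Z . Z
b . ( b ) . b . Z
b . ( b ) . b . ( X )
b . ( b ) . b . ( Y )
b . ( b ) . b . ( Z )
b . ( b ) . b . ( ( X ) )
b . ( b ) . b . ( ( Y ) )
b . ( b ) . b . ( ( Z ) )
b . ( b ) . b . ( ( b ) )

[X [Y [Y [Y [Y [Z b]] . [Z ( [X [Y [Z b]]] )]] . [Z b]] . [Z ( [X [Y [Z ( [X [Y [Z b]]] )]]] )]]]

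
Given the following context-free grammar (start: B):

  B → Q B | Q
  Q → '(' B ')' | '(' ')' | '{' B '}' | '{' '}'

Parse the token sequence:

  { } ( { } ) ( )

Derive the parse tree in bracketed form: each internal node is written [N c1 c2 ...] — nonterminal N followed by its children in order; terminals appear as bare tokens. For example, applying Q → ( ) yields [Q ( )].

[B [Q { }] [B [Q ( [B [Q { }]] )] [B [Q ( )]]]]

B
Q B
{ } B
{ } Q B
{ } ( B ) B
{ } ( Q ) B
{ } ( { } ) B
{ } ( { } ) Q
{ } ( { } ) ( )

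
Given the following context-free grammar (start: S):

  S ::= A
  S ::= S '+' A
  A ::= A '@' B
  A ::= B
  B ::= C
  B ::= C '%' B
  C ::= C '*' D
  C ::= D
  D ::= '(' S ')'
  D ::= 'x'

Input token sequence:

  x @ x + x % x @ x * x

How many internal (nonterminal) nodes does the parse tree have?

[S [S [A [A [B [C [D x]]]] @ [B [C [D x]]]]] + [A [A [B [C [D x]] % [B [C [D x]]]]] @ [B [C [C [D x]] * [D x]]]]]

23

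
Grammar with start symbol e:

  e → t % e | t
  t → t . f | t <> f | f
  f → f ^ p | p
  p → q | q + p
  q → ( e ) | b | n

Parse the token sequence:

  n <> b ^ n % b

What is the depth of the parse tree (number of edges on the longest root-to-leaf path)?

6

[e [t [t [f [p [q n]]]] <> [f [f [p [q b]]] ^ [p [q n]]]] % [e [t [f [p [q b]]]]]]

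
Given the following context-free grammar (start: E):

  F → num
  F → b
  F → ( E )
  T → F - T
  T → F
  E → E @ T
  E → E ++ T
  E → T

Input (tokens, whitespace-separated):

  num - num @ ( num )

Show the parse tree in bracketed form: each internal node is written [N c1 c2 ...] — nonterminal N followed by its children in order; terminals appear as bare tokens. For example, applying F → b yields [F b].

[E [E [T [F num] - [T [F num]]]] @ [T [F ( [E [T [F num]]] )]]]

E
E @ T
T @ T
F - T @ T
num - T @ T
num - F @ T
num - num @ T
num - num @ F
num - num @ ( E )
num - num @ ( T )
num - num @ ( F )
num - num @ ( num )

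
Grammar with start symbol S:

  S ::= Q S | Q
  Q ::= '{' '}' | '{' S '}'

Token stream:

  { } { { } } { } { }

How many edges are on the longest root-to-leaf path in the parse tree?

5

[S [Q { }] [S [Q { [S [Q { }]] }] [S [Q { }] [S [Q { }]]]]]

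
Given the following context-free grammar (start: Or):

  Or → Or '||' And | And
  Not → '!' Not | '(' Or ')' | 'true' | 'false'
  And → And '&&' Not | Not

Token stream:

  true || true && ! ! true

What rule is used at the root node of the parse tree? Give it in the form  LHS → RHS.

[Or [Or [And [Not true]]] || [And [And [Not true]] && [Not ! [Not ! [Not true]]]]]

Or → Or '||' And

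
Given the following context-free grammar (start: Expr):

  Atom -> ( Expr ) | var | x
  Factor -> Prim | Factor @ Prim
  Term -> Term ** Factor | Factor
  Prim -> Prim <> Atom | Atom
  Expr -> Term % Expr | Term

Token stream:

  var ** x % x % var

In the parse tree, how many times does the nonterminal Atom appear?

4

[Expr [Term [Term [Factor [Prim [Atom var]]]] ** [Factor [Prim [Atom x]]]] % [Expr [Term [Factor [Prim [Atom x]]]] % [Expr [Term [Factor [Prim [Atom var]]]]]]]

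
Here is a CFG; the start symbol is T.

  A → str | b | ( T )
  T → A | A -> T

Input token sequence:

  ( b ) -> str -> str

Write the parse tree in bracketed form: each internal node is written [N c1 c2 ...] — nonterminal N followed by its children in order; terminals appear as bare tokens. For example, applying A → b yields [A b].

T
A -> T
( T ) -> T
( A ) -> T
( b ) -> T
( b ) -> A -> T
( b ) -> str -> T
( b ) -> str -> A
( b ) -> str -> str

[T [A ( [T [A b]] )] -> [T [A str] -> [T [A str]]]]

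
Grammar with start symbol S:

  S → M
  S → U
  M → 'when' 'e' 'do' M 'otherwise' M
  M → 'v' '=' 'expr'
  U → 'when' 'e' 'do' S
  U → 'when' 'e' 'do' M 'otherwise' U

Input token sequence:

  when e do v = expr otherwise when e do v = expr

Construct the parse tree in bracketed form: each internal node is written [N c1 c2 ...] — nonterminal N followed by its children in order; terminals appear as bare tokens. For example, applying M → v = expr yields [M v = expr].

S
U
when e do M otherwise U
when e do v = expr otherwise U
when e do v = expr otherwise when e do S
when e do v = expr otherwise when e do M
when e do v = expr otherwise when e do v = expr

[S [U when e do [M v = expr] otherwise [U when e do [S [M v = expr]]]]]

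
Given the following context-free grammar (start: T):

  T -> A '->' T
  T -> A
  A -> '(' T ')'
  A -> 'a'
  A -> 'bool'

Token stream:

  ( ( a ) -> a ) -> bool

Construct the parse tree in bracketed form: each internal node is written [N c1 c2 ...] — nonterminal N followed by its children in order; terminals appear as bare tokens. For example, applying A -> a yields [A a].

[T [A ( [T [A ( [T [A a]] )] -> [T [A a]]] )] -> [T [A bool]]]

T
A -> T
( T ) -> T
( A -> T ) -> T
( ( T ) -> T ) -> T
( ( A ) -> T ) -> T
( ( a ) -> T ) -> T
( ( a ) -> A ) -> T
( ( a ) -> a ) -> T
( ( a ) -> a ) -> A
( ( a ) -> a ) -> bool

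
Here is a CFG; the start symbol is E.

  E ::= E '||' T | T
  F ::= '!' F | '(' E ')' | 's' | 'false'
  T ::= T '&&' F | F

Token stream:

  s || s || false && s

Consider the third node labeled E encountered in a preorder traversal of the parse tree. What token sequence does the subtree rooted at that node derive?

[E [E [E [T [F s]]] || [T [F s]]] || [T [T [F false]] && [F s]]]

s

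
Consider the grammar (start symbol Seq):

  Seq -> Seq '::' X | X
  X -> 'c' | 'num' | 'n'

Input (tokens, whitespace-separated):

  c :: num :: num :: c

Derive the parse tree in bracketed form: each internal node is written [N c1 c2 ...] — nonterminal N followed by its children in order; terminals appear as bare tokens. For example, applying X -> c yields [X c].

[Seq [Seq [Seq [Seq [X c]] :: [X num]] :: [X num]] :: [X c]]

Seq
Seq :: X
Seq :: X :: X
Seq :: X :: X :: X
X :: X :: X :: X
c :: X :: X :: X
c :: num :: X :: X
c :: num :: num :: X
c :: num :: num :: c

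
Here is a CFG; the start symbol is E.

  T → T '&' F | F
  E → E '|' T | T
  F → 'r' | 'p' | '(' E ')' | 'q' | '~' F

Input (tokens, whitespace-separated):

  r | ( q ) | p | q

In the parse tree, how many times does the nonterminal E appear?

[E [E [E [E [T [F r]]] | [T [F ( [E [T [F q]]] )]]] | [T [F p]]] | [T [F q]]]

5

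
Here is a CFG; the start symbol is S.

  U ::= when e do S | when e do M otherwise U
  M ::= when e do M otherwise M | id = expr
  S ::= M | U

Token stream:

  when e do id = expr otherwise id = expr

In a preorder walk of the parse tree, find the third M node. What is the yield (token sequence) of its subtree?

id = expr

[S [M when e do [M id = expr] otherwise [M id = expr]]]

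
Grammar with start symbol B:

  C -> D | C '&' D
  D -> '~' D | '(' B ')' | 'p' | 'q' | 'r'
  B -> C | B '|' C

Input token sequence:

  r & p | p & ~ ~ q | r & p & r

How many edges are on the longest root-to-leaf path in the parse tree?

6

[B [B [B [C [C [D r]] & [D p]]] | [C [C [D p]] & [D ~ [D ~ [D q]]]]] | [C [C [C [D r]] & [D p]] & [D r]]]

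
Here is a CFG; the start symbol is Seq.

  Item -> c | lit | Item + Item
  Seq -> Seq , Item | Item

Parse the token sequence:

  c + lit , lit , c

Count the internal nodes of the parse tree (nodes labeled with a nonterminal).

8

[Seq [Seq [Seq [Item [Item c] + [Item lit]]] , [Item lit]] , [Item c]]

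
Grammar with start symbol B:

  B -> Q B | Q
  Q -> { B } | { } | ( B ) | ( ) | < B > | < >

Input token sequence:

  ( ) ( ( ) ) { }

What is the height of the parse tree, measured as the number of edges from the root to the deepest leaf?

5

[B [Q ( )] [B [Q ( [B [Q ( )]] )] [B [Q { }]]]]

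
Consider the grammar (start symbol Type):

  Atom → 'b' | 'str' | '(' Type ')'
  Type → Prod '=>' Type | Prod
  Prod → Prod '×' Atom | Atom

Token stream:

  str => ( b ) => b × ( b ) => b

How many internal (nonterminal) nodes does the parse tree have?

20

[Type [Prod [Atom str]] => [Type [Prod [Atom ( [Type [Prod [Atom b]]] )]] => [Type [Prod [Prod [Atom b]] × [Atom ( [Type [Prod [Atom b]]] )]] => [Type [Prod [Atom b]]]]]]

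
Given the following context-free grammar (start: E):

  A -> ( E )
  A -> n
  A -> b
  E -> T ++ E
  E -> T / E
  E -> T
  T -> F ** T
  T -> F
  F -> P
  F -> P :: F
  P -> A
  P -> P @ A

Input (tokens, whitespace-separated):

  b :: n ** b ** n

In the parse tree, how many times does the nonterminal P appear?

4

[E [T [F [P [A b]] :: [F [P [A n]]]] ** [T [F [P [A b]]] ** [T [F [P [A n]]]]]]]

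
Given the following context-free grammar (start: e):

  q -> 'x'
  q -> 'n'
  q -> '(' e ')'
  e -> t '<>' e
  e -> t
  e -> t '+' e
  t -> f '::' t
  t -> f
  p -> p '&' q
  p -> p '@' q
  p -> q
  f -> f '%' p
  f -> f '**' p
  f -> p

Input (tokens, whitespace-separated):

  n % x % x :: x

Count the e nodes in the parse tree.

[e [t [f [f [f [p [q n]]] % [p [q x]]] % [p [q x]]] :: [t [f [p [q x]]]]]]

1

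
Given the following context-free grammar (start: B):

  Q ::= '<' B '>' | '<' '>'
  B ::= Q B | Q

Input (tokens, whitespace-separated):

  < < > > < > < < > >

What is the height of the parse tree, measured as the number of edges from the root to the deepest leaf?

[B [Q < [B [Q < >]] >] [B [Q < >] [B [Q < [B [Q < >]] >]]]]

6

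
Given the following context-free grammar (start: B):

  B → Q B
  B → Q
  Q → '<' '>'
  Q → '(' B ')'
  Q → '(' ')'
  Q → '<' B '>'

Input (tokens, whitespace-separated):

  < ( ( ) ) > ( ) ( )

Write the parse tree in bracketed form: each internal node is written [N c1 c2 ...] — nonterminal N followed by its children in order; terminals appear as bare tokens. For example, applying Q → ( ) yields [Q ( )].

[B [Q < [B [Q ( [B [Q ( )]] )]] >] [B [Q ( )] [B [Q ( )]]]]

B
Q B
< B > B
< Q > B
< ( B ) > B
< ( Q ) > B
< ( ( ) ) > B
< ( ( ) ) > Q B
< ( ( ) ) > ( ) B
< ( ( ) ) > ( ) Q
< ( ( ) ) > ( ) ( )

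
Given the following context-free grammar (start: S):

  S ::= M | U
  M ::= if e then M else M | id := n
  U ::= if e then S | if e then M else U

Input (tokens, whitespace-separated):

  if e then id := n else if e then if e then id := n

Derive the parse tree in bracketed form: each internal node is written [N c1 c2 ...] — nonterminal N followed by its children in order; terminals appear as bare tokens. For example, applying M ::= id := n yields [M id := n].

[S [U if e then [M id := n] else [U if e then [S [U if e then [S [M id := n]]]]]]]

S
U
if e then M else U
if e then id := n else U
if e then id := n else if e then S
if e then id := n else if e then U
if e then id := n else if e then if e then S
if e then id := n else if e then if e then M
if e then id := n else if e then if e then id := n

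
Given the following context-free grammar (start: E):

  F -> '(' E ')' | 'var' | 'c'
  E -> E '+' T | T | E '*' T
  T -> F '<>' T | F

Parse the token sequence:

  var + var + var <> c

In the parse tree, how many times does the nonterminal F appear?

[E [E [E [T [F var]]] + [T [F var]]] + [T [F var] <> [T [F c]]]]

4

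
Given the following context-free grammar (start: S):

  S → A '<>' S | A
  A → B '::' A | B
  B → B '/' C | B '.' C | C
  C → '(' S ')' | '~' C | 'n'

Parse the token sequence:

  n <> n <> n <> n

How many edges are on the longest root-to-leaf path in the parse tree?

[S [A [B [C n]]] <> [S [A [B [C n]]] <> [S [A [B [C n]]] <> [S [A [B [C n]]]]]]]

7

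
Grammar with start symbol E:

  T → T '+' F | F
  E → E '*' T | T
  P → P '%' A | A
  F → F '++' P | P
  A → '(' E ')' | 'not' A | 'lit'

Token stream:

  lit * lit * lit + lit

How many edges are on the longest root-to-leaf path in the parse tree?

7

[E [E [E [T [F [P [A lit]]]]] * [T [F [P [A lit]]]]] * [T [T [F [P [A lit]]]] + [F [P [A lit]]]]]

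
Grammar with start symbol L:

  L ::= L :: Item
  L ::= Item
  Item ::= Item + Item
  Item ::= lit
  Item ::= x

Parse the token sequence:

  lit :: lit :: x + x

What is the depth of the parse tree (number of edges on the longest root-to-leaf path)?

4

[L [L [L [Item lit]] :: [Item lit]] :: [Item [Item x] + [Item x]]]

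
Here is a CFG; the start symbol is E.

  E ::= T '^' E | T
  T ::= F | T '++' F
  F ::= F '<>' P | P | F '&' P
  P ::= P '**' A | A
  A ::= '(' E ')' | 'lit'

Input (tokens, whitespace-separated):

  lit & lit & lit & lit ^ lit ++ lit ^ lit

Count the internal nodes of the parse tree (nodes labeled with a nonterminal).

[E [T [F [F [F [F [P [A lit]]] & [P [A lit]]] & [P [A lit]]] & [P [A lit]]]] ^ [E [T [T [F [P [A lit]]]] ++ [F [P [A lit]]]] ^ [E [T [F [P [A lit]]]]]]]

28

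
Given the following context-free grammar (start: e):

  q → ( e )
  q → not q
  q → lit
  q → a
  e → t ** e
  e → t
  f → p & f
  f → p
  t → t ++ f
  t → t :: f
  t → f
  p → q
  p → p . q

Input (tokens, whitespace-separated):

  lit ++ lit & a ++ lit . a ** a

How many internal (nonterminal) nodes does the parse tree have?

23

[e [t [t [t [f [p [q lit]]]] ++ [f [p [q lit]] & [f [p [q a]]]]] ++ [f [p [p [q lit]] . [q a]]]] ** [e [t [f [p [q a]]]]]]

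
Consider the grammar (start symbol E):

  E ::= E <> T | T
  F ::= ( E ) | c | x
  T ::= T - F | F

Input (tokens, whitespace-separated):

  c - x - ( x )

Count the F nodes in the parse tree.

[E [T [T [T [F c]] - [F x]] - [F ( [E [T [F x]]] )]]]

4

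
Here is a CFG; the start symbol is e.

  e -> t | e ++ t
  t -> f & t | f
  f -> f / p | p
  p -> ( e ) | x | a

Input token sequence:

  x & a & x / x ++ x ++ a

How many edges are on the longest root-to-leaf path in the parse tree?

[e [e [e [t [f [p x]] & [t [f [p a]] & [t [f [f [p x]] / [p x]]]]]] ++ [t [f [p x]]]] ++ [t [f [p a]]]]

9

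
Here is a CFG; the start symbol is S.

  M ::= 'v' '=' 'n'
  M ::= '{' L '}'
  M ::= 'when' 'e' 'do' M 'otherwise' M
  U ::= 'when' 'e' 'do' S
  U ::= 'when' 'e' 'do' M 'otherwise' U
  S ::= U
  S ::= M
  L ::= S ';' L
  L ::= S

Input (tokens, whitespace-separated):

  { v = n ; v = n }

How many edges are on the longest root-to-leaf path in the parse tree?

6

[S [M { [L [S [M v = n]] ; [L [S [M v = n]]]] }]]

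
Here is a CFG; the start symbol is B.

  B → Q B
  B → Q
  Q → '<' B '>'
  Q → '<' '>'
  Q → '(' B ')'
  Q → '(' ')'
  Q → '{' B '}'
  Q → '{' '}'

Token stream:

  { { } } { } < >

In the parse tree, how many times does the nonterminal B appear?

4

[B [Q { [B [Q { }]] }] [B [Q { }] [B [Q < >]]]]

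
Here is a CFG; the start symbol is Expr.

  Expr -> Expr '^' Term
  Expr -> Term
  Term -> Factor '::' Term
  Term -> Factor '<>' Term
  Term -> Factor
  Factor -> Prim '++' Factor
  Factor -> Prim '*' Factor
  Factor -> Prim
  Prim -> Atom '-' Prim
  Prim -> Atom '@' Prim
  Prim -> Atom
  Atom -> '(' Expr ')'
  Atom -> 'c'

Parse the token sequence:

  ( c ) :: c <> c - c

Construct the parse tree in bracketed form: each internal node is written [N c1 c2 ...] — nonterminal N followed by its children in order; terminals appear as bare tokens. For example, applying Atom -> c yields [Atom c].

[Expr [Term [Factor [Prim [Atom ( [Expr [Term [Factor [Prim [Atom c]]]]] )]]] :: [Term [Factor [Prim [Atom c]]] <> [Term [Factor [Prim [Atom c] - [Prim [Atom c]]]]]]]]

Expr
Term
Factor :: Term
Prim :: Term
Atom :: Term
( Expr ) :: Term
( Term ) :: Term
( Factor ) :: Term
( Prim ) :: Term
( Atom ) :: Term
( c ) :: Term
( c ) :: Factor <> Term
( c ) :: Prim <> Term
( c ) :: Atom <> Term
( c ) :: c <> Term
( c ) :: c <> Factor
( c ) :: c <> Prim
( c ) :: c <> Atom - Prim
( c ) :: c <> c - Prim
( c ) :: c <> c - Atom
( c ) :: c <> c - c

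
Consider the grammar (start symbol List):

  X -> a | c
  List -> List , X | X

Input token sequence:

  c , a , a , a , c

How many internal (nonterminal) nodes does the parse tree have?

[List [List [List [List [List [X c]] , [X a]] , [X a]] , [X a]] , [X c]]

10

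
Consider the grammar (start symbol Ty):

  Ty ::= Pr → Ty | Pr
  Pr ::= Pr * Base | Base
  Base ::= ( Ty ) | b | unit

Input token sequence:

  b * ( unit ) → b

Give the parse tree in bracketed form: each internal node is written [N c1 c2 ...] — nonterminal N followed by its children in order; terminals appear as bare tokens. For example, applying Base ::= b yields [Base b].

[Ty [Pr [Pr [Base b]] * [Base ( [Ty [Pr [Base unit]]] )]] → [Ty [Pr [Base b]]]]

Ty
Pr → Ty
Pr * Base → Ty
Base * Base → Ty
b * Base → Ty
b * ( Ty ) → Ty
b * ( Pr ) → Ty
b * ( Base ) → Ty
b * ( unit ) → Ty
b * ( unit ) → Pr
b * ( unit ) → Base
b * ( unit ) → b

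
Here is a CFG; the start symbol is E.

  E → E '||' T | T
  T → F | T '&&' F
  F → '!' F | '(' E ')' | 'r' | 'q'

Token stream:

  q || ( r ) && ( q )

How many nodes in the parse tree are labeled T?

[E [E [T [F q]]] || [T [T [F ( [E [T [F r]]] )]] && [F ( [E [T [F q]]] )]]]

5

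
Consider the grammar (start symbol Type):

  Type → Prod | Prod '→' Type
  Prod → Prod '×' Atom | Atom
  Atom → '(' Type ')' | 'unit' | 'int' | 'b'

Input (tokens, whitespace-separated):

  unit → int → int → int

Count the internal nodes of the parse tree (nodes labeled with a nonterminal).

12

[Type [Prod [Atom unit]] → [Type [Prod [Atom int]] → [Type [Prod [Atom int]] → [Type [Prod [Atom int]]]]]]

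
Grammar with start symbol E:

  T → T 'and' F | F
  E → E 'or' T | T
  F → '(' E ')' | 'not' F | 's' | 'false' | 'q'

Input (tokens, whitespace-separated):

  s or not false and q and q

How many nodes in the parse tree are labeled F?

5

[E [E [T [F s]]] or [T [T [T [F not [F false]]] and [F q]] and [F q]]]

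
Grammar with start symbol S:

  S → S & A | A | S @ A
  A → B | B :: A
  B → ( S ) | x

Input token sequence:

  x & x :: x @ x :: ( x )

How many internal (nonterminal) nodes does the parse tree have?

[S [S [S [A [B x]]] & [A [B x] :: [A [B x]]]] @ [A [B x] :: [A [B ( [S [A [B x]]] )]]]]

16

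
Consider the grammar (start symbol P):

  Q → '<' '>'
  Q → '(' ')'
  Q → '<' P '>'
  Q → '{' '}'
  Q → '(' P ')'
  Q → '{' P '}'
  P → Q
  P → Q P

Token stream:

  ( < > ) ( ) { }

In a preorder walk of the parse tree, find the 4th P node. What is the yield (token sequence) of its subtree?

{ }

[P [Q ( [P [Q < >]] )] [P [Q ( )] [P [Q { }]]]]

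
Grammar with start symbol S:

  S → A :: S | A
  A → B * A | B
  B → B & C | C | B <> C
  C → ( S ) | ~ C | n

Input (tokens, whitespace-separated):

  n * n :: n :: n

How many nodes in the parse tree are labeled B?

4

[S [A [B [C n]] * [A [B [C n]]]] :: [S [A [B [C n]]] :: [S [A [B [C n]]]]]]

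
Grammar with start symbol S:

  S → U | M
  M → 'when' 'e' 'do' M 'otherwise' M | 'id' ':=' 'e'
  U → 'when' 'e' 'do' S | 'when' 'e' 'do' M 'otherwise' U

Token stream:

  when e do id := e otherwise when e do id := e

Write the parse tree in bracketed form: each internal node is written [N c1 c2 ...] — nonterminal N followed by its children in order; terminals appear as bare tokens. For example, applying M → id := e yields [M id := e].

S
U
when e do M otherwise U
when e do id := e otherwise U
when e do id := e otherwise when e do S
when e do id := e otherwise when e do M
when e do id := e otherwise when e do id := e

[S [U when e do [M id := e] otherwise [U when e do [S [M id := e]]]]]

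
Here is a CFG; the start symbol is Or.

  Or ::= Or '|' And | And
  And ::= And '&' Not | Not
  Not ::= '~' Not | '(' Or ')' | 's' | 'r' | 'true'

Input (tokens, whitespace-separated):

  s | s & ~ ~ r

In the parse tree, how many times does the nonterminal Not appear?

5

[Or [Or [And [Not s]]] | [And [And [Not s]] & [Not ~ [Not ~ [Not r]]]]]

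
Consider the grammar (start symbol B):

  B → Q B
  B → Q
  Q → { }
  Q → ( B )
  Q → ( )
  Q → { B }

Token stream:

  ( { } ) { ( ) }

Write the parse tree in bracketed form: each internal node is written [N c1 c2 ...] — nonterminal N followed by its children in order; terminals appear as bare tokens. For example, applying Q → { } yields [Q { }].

B
Q B
( B ) B
( Q ) B
( { } ) B
( { } ) Q
( { } ) { B }
( { } ) { Q }
( { } ) { ( ) }

[B [Q ( [B [Q { }]] )] [B [Q { [B [Q ( )]] }]]]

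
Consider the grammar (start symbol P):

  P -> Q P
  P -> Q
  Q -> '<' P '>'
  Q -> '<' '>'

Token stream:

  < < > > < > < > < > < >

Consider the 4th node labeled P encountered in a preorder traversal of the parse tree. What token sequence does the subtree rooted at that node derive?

< > < > < >

[P [Q < [P [Q < >]] >] [P [Q < >] [P [Q < >] [P [Q < >] [P [Q < >]]]]]]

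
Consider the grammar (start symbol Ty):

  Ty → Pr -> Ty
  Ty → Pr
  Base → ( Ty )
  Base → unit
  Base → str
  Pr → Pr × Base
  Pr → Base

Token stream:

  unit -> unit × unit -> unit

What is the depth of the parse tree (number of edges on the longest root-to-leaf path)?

[Ty [Pr [Base unit]] -> [Ty [Pr [Pr [Base unit]] × [Base unit]] -> [Ty [Pr [Base unit]]]]]

5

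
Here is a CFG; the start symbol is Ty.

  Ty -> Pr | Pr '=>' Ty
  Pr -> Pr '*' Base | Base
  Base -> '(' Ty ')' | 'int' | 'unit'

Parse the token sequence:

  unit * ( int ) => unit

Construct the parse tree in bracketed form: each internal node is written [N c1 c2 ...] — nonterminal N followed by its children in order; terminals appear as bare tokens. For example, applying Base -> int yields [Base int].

[Ty [Pr [Pr [Base unit]] * [Base ( [Ty [Pr [Base int]]] )]] => [Ty [Pr [Base unit]]]]

Ty
Pr => Ty
Pr * Base => Ty
Base * Base => Ty
unit * Base => Ty
unit * ( Ty ) => Ty
unit * ( Pr ) => Ty
unit * ( Base ) => Ty
unit * ( int ) => Ty
unit * ( int ) => Pr
unit * ( int ) => Base
unit * ( int ) => unit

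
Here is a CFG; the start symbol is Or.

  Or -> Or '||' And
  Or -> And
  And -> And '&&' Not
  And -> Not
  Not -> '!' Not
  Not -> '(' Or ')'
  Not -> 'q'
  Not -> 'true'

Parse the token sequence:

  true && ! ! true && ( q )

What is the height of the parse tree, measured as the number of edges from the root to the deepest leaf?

[Or [And [And [And [Not true]] && [Not ! [Not ! [Not true]]]] && [Not ( [Or [And [Not q]]] )]]]

6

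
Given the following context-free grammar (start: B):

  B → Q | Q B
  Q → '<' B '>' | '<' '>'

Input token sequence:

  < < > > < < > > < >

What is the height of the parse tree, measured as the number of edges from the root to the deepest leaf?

[B [Q < [B [Q < >]] >] [B [Q < [B [Q < >]] >] [B [Q < >]]]]

5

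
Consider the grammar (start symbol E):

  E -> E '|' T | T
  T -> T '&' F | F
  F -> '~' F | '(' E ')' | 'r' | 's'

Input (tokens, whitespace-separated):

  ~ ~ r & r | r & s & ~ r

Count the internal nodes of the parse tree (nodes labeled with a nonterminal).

15

[E [E [T [T [F ~ [F ~ [F r]]]] & [F r]]] | [T [T [T [F r]] & [F s]] & [F ~ [F r]]]]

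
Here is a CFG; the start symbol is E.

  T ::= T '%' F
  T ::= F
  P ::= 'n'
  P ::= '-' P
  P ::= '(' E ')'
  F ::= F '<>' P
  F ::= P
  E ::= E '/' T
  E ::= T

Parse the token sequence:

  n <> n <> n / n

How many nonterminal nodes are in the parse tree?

12

[E [E [T [F [F [F [P n]] <> [P n]] <> [P n]]]] / [T [F [P n]]]]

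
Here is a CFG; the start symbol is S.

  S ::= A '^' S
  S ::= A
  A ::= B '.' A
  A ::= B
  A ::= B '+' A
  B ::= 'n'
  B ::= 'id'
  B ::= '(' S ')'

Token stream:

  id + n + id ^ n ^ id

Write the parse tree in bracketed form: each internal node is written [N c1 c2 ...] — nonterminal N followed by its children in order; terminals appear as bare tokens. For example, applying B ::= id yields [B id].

S
A ^ S
B + A ^ S
id + A ^ S
id + B + A ^ S
id + n + A ^ S
id + n + B ^ S
id + n + id ^ S
id + n + id ^ A ^ S
id + n + id ^ B ^ S
id + n + id ^ n ^ S
id + n + id ^ n ^ A
id + n + id ^ n ^ B
id + n + id ^ n ^ id

[S [A [B id] + [A [B n] + [A [B id]]]] ^ [S [A [B n]] ^ [S [A [B id]]]]]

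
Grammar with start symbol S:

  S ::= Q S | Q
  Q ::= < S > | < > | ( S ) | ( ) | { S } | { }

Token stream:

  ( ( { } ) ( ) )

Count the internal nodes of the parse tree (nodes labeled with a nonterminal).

[S [Q ( [S [Q ( [S [Q { }]] )] [S [Q ( )]]] )]]

8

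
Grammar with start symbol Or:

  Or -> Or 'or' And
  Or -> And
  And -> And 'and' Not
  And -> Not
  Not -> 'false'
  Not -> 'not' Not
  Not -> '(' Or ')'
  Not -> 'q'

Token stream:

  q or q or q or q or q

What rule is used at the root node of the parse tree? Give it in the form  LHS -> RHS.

Or -> Or 'or' And

[Or [Or [Or [Or [Or [And [Not q]]] or [And [Not q]]] or [And [Not q]]] or [And [Not q]]] or [And [Not q]]]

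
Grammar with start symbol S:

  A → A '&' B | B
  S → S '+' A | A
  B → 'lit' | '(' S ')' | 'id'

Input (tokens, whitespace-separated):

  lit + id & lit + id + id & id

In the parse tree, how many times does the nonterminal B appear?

[S [S [S [S [A [B lit]]] + [A [A [B id]] & [B lit]]] + [A [B id]]] + [A [A [B id]] & [B id]]]

6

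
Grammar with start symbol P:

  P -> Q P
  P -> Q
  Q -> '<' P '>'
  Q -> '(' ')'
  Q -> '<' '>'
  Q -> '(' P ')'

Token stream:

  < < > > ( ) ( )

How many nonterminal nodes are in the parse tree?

8

[P [Q < [P [Q < >]] >] [P [Q ( )] [P [Q ( )]]]]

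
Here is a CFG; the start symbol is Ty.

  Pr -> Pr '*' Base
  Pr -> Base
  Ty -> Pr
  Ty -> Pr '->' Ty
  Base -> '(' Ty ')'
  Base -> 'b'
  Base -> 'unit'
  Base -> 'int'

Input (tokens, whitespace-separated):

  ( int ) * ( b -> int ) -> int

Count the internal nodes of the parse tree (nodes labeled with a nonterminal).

17

[Ty [Pr [Pr [Base ( [Ty [Pr [Base int]]] )]] * [Base ( [Ty [Pr [Base b]] -> [Ty [Pr [Base int]]]] )]] -> [Ty [Pr [Base int]]]]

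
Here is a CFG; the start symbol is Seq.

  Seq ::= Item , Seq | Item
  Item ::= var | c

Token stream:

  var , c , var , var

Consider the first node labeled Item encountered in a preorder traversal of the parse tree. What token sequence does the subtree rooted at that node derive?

var

[Seq [Item var] , [Seq [Item c] , [Seq [Item var] , [Seq [Item var]]]]]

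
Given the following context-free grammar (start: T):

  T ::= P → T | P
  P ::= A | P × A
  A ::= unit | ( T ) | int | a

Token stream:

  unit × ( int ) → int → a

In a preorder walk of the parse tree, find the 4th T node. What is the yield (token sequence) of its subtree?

[T [P [P [A unit]] × [A ( [T [P [A int]]] )]] → [T [P [A int]] → [T [P [A a]]]]]

a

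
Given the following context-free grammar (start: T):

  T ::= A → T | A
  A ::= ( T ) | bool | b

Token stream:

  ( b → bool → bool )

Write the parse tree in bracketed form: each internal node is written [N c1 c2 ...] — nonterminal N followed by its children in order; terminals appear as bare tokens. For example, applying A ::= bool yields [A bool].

T
A
( T )
( A → T )
( b → T )
( b → A → T )
( b → bool → T )
( b → bool → A )
( b → bool → bool )

[T [A ( [T [A b] → [T [A bool] → [T [A bool]]]] )]]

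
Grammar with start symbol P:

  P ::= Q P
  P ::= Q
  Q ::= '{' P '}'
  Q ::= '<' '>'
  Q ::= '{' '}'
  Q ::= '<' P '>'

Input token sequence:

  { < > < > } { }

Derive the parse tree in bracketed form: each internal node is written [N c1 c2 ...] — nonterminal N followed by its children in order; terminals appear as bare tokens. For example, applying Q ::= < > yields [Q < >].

P
Q P
{ P } P
{ Q P } P
{ < > P } P
{ < > Q } P
{ < > < > } P
{ < > < > } Q
{ < > < > } { }

[P [Q { [P [Q < >] [P [Q < >]]] }] [P [Q { }]]]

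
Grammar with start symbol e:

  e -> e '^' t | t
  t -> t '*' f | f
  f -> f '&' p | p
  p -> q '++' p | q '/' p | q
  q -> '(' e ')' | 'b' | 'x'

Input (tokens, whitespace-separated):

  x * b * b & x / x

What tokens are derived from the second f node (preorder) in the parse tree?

b

[e [t [t [t [f [p [q x]]]] * [f [p [q b]]]] * [f [f [p [q b]]] & [p [q x] / [p [q x]]]]]]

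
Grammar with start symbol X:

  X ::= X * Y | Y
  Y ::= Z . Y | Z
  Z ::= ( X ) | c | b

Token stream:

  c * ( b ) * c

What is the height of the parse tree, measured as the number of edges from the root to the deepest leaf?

[X [X [X [Y [Z c]]] * [Y [Z ( [X [Y [Z b]]] )]]] * [Y [Z c]]]

7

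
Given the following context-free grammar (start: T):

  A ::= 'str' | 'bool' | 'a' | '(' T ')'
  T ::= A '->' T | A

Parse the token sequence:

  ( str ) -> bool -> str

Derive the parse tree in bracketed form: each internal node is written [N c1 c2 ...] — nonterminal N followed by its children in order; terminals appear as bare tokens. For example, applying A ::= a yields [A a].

T
A -> T
( T ) -> T
( A ) -> T
( str ) -> T
( str ) -> A -> T
( str ) -> bool -> T
( str ) -> bool -> A
( str ) -> bool -> str

[T [A ( [T [A str]] )] -> [T [A bool] -> [T [A str]]]]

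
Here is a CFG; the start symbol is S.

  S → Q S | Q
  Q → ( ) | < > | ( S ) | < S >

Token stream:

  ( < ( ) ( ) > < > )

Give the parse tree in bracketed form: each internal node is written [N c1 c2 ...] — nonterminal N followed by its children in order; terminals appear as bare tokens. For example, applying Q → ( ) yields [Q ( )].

S
Q
( S )
( Q S )
( < S > S )
( < Q S > S )
( < ( ) S > S )
( < ( ) Q > S )
( < ( ) ( ) > S )
( < ( ) ( ) > Q )
( < ( ) ( ) > < > )

[S [Q ( [S [Q < [S [Q ( )] [S [Q ( )]]] >] [S [Q < >]]] )]]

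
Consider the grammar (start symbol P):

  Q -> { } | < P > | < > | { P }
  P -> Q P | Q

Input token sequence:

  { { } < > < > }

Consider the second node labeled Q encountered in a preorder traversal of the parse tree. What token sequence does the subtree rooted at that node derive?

[P [Q { [P [Q { }] [P [Q < >] [P [Q < >]]]] }]]

{ }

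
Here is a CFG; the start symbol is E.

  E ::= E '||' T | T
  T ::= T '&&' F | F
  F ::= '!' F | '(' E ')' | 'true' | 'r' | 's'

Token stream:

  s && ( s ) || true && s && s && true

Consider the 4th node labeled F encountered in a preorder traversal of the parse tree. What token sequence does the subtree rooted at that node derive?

true

[E [E [T [T [F s]] && [F ( [E [T [F s]]] )]]] || [T [T [T [T [F true]] && [F s]] && [F s]] && [F true]]]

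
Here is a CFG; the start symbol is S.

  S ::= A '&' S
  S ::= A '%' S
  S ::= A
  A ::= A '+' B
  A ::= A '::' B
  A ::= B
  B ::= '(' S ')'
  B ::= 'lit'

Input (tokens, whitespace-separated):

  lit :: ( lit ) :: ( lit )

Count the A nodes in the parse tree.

[S [A [A [A [B lit]] :: [B ( [S [A [B lit]]] )]] :: [B ( [S [A [B lit]]] )]]]

5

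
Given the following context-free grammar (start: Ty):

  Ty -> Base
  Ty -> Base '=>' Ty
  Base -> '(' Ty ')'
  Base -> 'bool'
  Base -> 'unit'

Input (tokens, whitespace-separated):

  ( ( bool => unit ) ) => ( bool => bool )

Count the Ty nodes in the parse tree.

7

[Ty [Base ( [Ty [Base ( [Ty [Base bool] => [Ty [Base unit]]] )]] )] => [Ty [Base ( [Ty [Base bool] => [Ty [Base bool]]] )]]]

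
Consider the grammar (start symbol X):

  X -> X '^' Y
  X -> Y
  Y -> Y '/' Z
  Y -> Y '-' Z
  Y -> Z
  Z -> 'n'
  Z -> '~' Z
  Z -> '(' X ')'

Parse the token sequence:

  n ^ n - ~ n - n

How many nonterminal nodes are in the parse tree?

11

[X [X [Y [Z n]]] ^ [Y [Y [Y [Z n]] - [Z ~ [Z n]]] - [Z n]]]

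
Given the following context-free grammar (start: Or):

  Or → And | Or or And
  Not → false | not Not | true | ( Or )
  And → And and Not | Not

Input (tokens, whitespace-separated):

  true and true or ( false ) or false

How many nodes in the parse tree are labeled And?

[Or [Or [Or [And [And [Not true]] and [Not true]]] or [And [Not ( [Or [And [Not false]]] )]]] or [And [Not false]]]

5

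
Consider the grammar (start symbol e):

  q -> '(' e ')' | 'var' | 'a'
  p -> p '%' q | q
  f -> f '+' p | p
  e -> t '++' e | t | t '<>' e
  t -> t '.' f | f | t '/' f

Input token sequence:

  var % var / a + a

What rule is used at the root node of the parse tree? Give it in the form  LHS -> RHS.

e -> t

[e [t [t [f [p [p [q var]] % [q var]]]] / [f [f [p [q a]]] + [p [q a]]]]]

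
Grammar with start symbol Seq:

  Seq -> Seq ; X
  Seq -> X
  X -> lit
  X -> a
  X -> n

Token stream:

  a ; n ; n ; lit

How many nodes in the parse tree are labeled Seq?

4

[Seq [Seq [Seq [Seq [X a]] ; [X n]] ; [X n]] ; [X lit]]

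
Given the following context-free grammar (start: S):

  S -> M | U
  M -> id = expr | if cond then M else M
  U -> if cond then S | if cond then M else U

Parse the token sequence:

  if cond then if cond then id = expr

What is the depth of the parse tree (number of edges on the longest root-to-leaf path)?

[S [U if cond then [S [U if cond then [S [M id = expr]]]]]]

6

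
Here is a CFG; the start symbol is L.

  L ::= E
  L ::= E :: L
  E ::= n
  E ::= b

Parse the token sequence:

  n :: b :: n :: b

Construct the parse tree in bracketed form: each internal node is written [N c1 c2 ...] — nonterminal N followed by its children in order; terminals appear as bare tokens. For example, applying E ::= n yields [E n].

L
E :: L
n :: L
n :: E :: L
n :: b :: L
n :: b :: E :: L
n :: b :: n :: L
n :: b :: n :: E
n :: b :: n :: b

[L [E n] :: [L [E b] :: [L [E n] :: [L [E b]]]]]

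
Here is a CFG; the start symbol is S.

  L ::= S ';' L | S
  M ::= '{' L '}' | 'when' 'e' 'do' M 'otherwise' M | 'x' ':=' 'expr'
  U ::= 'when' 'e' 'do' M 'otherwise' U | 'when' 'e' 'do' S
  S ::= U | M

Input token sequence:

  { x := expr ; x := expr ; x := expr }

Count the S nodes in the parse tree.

4

[S [M { [L [S [M x := expr]] ; [L [S [M x := expr]] ; [L [S [M x := expr]]]]] }]]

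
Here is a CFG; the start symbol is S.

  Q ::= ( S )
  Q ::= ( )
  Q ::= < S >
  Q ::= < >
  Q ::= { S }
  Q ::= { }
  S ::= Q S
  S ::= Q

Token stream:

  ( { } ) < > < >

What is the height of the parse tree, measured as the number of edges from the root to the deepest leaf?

4

[S [Q ( [S [Q { }]] )] [S [Q < >] [S [Q < >]]]]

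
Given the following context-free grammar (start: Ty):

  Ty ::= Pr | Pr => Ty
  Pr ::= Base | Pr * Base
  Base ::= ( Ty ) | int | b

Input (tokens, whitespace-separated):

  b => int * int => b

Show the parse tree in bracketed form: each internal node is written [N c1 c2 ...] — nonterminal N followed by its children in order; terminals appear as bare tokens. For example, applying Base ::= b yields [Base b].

[Ty [Pr [Base b]] => [Ty [Pr [Pr [Base int]] * [Base int]] => [Ty [Pr [Base b]]]]]

Ty
Pr => Ty
Base => Ty
b => Ty
b => Pr => Ty
b => Pr * Base => Ty
b => Base * Base => Ty
b => int * Base => Ty
b => int * int => Ty
b => int * int => Pr
b => int * int => Base
b => int * int => b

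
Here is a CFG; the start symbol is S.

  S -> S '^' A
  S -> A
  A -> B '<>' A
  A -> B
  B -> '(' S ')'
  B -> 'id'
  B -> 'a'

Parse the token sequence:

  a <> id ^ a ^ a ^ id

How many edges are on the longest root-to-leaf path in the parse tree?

7

[S [S [S [S [A [B a] <> [A [B id]]]] ^ [A [B a]]] ^ [A [B a]]] ^ [A [B id]]]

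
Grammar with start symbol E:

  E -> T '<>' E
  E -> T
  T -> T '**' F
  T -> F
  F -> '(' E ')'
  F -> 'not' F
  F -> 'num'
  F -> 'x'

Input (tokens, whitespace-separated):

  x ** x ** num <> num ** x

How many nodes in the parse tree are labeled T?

[E [T [T [T [F x]] ** [F x]] ** [F num]] <> [E [T [T [F num]] ** [F x]]]]

5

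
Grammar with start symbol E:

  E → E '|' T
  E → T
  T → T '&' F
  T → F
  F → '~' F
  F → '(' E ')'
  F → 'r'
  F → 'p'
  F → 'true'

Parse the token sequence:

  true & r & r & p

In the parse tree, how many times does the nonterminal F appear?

4

[E [T [T [T [T [F true]] & [F r]] & [F r]] & [F p]]]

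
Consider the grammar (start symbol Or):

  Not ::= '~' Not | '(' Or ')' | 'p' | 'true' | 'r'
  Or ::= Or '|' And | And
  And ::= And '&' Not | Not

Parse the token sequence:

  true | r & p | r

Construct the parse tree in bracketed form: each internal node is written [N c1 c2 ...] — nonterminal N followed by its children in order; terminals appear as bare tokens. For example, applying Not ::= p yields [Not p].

[Or [Or [Or [And [Not true]]] | [And [And [Not r]] & [Not p]]] | [And [Not r]]]

Or
Or | And
Or | And | And
And | And | And
Not | And | And
true | And | And
true | And & Not | And
true | Not & Not | And
true | r & Not | And
true | r & p | And
true | r & p | Not
true | r & p | r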